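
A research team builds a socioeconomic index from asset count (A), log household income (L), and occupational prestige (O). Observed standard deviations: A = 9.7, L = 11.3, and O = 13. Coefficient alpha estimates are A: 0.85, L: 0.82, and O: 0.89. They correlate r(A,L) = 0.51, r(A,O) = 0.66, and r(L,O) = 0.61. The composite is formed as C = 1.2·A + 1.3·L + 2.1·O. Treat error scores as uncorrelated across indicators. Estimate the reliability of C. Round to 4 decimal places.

Var(C) = 1.2²·9.7² + 1.3²·11.3² + 2.1²·13² + 2·[1.56·9.7·11.3·0.51 + 2.52·9.7·13·0.66 + 2.73·11.3·13·0.61] = 1096.58 + 1083.14 = 2179.71.
With uncorrelated errors the cross-covariances are all true-score covariance, so they carry over unchanged; only the diagonal terms shrink to ρᵢσᵢ².
True-score variance = [1.2²·9.7²·0.85 + 1.3²·11.3²·0.82 + 2.1²·13²·0.89] + 1083.14 = 955.427 + 1083.14 = 2038.56.
Reliability = 2038.56 / 2179.71 = 0.9352.

0.9352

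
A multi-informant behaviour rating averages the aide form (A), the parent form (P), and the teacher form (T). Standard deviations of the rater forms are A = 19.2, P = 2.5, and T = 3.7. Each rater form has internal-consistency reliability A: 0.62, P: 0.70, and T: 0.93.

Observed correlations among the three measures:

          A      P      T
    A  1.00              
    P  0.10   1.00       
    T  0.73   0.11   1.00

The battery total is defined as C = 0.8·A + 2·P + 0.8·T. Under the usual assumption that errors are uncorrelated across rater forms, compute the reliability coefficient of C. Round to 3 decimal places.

Var(C) = 0.8²·19.2² + 2²·2.5² + 0.8²·3.7² + 2·[1.6·19.2·2.5·0.10 + 0.64·19.2·3.7·0.73 + 1.6·2.5·3.7·0.11] = 269.691 + 84.9958 = 354.687.
Because errors are independent across components, Cov(Tᵢ,Tⱼ) = Cov(Xᵢ,Xⱼ); the off-diagonal part of the true-score variance is the same as above.
True-score variance = [0.8²·19.2²·0.62 + 2²·2.5²·0.70 + 0.8²·3.7²·0.93] + 84.9958 = 171.925 + 84.9958 = 256.92.
Reliability = 256.92 / 354.687 = 0.724.

0.724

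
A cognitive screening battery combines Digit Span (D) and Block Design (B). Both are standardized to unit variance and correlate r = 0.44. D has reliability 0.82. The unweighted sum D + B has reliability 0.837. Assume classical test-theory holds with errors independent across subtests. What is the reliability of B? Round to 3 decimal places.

Var(D+B) = 2 + 2·0.44 = 2.880.
True-score variance = ρ_D + ρ_B + 2·0.44, so 0.837 = (0.82 + ρ_B + 0.88) / 2.880.
ρ_B = 0.837·2.880 − 0.82 − 0.88 = 0.711.

0.711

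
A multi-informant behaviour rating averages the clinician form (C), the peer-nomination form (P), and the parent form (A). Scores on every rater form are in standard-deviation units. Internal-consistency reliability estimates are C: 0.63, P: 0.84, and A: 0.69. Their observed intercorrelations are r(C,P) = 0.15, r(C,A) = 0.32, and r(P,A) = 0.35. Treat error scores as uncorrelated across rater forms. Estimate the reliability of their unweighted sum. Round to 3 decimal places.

Var(C+P+A) = 3 + 2·[0.15 + 0.32 + 0.35] = 3 + 1.64 = 4.64.
With uncorrelated errors the cross-covariances are all true-score covariance, so they carry over unchanged; only the diagonal terms shrink to ρᵢσᵢ².
True-score variance = [0.63 + 0.84 + 0.69] + 1.64 = 2.16 + 1.64 = 3.8.
Reliability = 3.8 / 4.64 = 0.819.

0.819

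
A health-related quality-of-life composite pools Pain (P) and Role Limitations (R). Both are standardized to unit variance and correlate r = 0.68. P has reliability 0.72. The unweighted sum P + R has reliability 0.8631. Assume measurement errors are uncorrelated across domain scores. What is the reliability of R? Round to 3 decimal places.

0.820

Var(P+R) = 2 + 2·0.68 = 3.360.
True-score variance = ρ_P + ρ_R + 2·0.68, so 0.8631 = (0.72 + ρ_R + 1.36) / 3.360.
ρ_R = 0.8631·3.360 − 0.72 − 1.36 = 0.820.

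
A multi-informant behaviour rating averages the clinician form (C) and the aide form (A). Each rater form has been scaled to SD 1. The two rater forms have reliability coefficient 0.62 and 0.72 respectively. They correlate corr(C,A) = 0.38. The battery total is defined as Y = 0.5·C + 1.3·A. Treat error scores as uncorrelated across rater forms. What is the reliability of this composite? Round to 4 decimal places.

0.7666

Var(Y) = 0.5² + 1.3² + 2·[0.65·0.38] = 1.94 + 0.494 = 2.434.
Under uncorrelated errors the observed covariances equal the true-score covariances, so only the own-variance terms attenuate.
True-score variance = [0.5²·0.62 + 1.3²·0.72] + 0.494 = 1.3718 + 0.494 = 1.8658.
Reliability = 1.8658 / 2.434 = 0.7666.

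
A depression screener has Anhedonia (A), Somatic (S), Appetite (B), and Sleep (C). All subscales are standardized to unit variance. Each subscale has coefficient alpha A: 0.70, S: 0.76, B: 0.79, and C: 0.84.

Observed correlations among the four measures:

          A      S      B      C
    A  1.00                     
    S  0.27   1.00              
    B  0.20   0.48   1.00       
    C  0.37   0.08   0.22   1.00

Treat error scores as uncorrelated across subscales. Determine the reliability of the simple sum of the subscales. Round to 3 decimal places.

Var(A+S+B+C) = 4 + 2·[0.27 + 0.20 + 0.37 + 0.48 + 0.08 + 0.22] = 4 + 3.24 = 7.24.
Because errors are independent across components, Cov(Tᵢ,Tⱼ) = Cov(Xᵢ,Xⱼ); the off-diagonal part of the true-score variance is the same as above.
True-score variance = [0.70 + 0.76 + 0.79 + 0.84] + 3.24 = 3.09 + 3.24 = 6.33.
Reliability = 6.33 / 7.24 = 0.874.

0.874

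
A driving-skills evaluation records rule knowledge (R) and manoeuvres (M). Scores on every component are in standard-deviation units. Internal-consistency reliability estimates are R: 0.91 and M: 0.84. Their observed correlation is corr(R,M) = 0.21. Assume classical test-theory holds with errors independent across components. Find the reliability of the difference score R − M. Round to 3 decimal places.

0.842

Var(R−M) = 1 + 1 − 2·0.21 = 2 − 0.42 = 1.58.
Because errors are independent across components, Cov(Tᵢ,Tⱼ) = Cov(Xᵢ,Xⱼ); the off-diagonal part of the true-score variance is the same as above.
True-score variance = [0.91 + 0.84] − 0.42 = 1.75 − 0.42 = 1.33.
Reliability = 1.33 / 1.58 = 0.842.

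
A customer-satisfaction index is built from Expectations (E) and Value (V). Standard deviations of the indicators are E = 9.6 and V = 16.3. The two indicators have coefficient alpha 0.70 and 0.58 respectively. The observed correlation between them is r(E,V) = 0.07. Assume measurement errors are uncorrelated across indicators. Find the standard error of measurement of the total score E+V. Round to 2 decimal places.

Var(total) = 357.85 + 21.9072 = 379.757.
True-score variance = 218.612 + 21.9072 = 240.519, so reliability = 0.6334.
Error variance = 379.757 − 240.519 = 139.238; SEM = √139.238 = 11.80.

11.80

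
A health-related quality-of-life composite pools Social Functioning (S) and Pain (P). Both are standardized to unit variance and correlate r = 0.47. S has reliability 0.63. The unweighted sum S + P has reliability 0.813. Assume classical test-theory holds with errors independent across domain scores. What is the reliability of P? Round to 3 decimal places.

Var(S+P) = 2 + 2·0.47 = 2.940.
True-score variance = ρ_S + ρ_P + 2·0.47, so 0.813 = (0.63 + ρ_P + 0.94) / 2.940.
ρ_P = 0.813·2.940 − 0.63 − 0.94 = 0.820.

0.820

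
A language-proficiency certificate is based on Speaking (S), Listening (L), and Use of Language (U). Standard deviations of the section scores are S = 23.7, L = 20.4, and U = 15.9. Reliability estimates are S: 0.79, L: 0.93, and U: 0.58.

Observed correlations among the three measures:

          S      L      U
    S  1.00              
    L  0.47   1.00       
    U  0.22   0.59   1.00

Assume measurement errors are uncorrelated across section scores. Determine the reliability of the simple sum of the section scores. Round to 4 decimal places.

Var(S+L+U) = 23.7² + 20.4² + 15.9² + 2·[23.7·20.4·0.47 + 23.7·15.9·0.22 + 20.4·15.9·0.59] = 1230.66 + 1003.02 = 2233.68.
With uncorrelated errors the cross-covariances are all true-score covariance, so they carry over unchanged; only the diagonal terms shrink to ρᵢσᵢ².
True-score variance = [23.7²·0.79 + 20.4²·0.93 + 15.9²·0.58] + 1003.02 = 977.394 + 1003.02 = 1980.41.
Reliability = 1980.41 / 2233.68 = 0.8866.

0.8866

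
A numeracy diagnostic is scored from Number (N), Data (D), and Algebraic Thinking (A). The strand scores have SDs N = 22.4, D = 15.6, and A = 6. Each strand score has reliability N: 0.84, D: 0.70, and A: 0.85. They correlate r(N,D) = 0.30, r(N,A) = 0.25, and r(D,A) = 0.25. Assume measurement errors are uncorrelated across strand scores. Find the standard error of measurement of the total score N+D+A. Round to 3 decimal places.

12.597

Var(total) = 781.12 + 323.664 = 1104.78.
True-score variance = 622.43 + 323.664 = 946.094, so reliability = 0.8564.
Error variance = 1104.78 − 946.094 = 158.69; SEM = √158.69 = 12.597.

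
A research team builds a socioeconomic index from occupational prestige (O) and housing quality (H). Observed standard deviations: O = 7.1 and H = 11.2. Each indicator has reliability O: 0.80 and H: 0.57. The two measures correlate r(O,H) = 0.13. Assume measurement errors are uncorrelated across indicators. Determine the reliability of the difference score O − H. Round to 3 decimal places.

Var(O−H) = 7.1² + 11.2² − 2·7.1·11.2·0.13 = 175.85 − 20.6752 = 155.175.
Because errors are independent across components, Cov(Tᵢ,Tⱼ) = Cov(Xᵢ,Xⱼ); the off-diagonal part of the true-score variance is the same as above.
True-score variance = [7.1²·0.80 + 11.2²·0.57] − 20.6752 = 111.829 − 20.6752 = 91.1536.
Reliability = 91.1536 / 155.175 = 0.587.

0.587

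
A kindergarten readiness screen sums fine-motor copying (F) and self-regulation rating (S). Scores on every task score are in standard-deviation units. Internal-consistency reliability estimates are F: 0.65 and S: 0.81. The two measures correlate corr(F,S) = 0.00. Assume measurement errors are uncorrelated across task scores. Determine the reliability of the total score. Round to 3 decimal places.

Var(F+S) = 2 + 2·[0.00] = 2 + 0 = 2.
With uncorrelated errors the cross-covariances are all true-score covariance, so they carry over unchanged; only the diagonal terms shrink to ρᵢσᵢ².
True-score variance = [0.65 + 0.81] + 0 = 1.46 + 0 = 1.46.
Reliability = 1.46 / 2 = 0.730.

0.730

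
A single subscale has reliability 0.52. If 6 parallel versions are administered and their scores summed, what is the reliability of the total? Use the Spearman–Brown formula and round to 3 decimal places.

ρ_k = kρ / (1 + (k−1)ρ) = 6·0.52 / (1 + 5·0.52) = 3.120 / 3.600 = 0.867.

0.867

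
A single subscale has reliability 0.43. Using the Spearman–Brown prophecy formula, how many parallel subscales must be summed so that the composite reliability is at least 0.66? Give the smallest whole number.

3

k ≥ ρ*(1−ρ₁)/(ρ₁(1−ρ*)) = 0.66·0.57 / (0.43·0.34) = 2.573.
Smallest integer k = 3.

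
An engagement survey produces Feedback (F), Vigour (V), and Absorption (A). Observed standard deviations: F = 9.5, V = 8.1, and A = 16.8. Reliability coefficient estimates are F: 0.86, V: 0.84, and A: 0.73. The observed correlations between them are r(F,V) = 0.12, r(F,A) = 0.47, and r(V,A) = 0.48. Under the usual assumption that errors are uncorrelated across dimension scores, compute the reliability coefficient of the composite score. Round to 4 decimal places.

0.8653

Var(F+V+A) = 9.5² + 8.1² + 16.8² + 2·[9.5·8.1·0.12 + 9.5·16.8·0.47 + 8.1·16.8·0.48] = 438.1 + 299.129 = 737.229.
With uncorrelated errors the cross-covariances are all true-score covariance, so they carry over unchanged; only the diagonal terms shrink to ρᵢσᵢ².
True-score variance = [9.5²·0.86 + 8.1²·0.84 + 16.8²·0.73] + 299.129 = 338.763 + 299.129 = 637.891.
Reliability = 637.891 / 737.229 = 0.8653.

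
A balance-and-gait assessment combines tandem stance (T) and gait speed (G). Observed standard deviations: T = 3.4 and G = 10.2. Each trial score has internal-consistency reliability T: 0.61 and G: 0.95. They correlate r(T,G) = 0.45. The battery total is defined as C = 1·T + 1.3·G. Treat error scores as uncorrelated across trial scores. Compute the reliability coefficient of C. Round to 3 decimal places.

0.942

Var(C) = 3.4² + 1.3²·10.2² + 2·[1.3·3.4·10.2·0.45] = 187.388 + 40.5756 = 227.963.
With uncorrelated errors the cross-covariances are all true-score covariance, so they carry over unchanged; only the diagonal terms shrink to ρᵢσᵢ².
True-score variance = [3.4²·0.61 + 1.3²·10.2²·0.95] + 40.5756 = 174.088 + 40.5756 = 214.663.
Reliability = 214.663 / 227.963 = 0.942.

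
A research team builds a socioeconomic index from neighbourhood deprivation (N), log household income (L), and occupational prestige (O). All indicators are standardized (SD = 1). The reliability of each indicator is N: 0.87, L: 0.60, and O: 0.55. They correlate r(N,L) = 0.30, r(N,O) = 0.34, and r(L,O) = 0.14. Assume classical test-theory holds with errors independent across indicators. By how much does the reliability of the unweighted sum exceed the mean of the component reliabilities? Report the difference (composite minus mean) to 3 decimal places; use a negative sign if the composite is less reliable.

Var(sum) = 3 + 1.56 = 4.56; true-score variance = 2.02 + 1.56 = 3.58; composite reliability = 0.7851.
Mean component reliability = 0.6733.
Difference = 0.7851 − 0.6733 = 0.112.

0.112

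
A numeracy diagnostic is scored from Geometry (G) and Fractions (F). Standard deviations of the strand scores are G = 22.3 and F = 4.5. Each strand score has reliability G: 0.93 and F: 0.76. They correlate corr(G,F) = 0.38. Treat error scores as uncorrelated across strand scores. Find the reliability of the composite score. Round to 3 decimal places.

Var(G+F) = 22.3² + 4.5² + 2·[22.3·4.5·0.38] = 517.54 + 76.266 = 593.806.
With uncorrelated errors the cross-covariances are all true-score covariance, so they carry over unchanged; only the diagonal terms shrink to ρᵢσᵢ².
True-score variance = [22.3²·0.93 + 4.5²·0.76] + 76.266 = 477.87 + 76.266 = 554.136.
Reliability = 554.136 / 593.806 = 0.933.

0.933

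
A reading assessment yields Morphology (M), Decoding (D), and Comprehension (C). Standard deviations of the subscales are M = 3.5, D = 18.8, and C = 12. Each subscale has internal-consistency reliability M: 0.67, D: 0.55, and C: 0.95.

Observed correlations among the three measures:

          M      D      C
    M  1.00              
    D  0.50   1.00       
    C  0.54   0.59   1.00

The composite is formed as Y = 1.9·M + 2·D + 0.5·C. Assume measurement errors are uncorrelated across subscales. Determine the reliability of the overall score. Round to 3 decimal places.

Var(Y) = 1.9²·3.5² + 2²·18.8² + 0.5²·12² + 2·[3.8·3.5·18.8·0.50 + 0.95·3.5·12·0.54 + 18.8·12·0.59] = 1493.98 + 559.34 = 2053.32.
Because errors are independent across components, Cov(Tᵢ,Tⱼ) = Cov(Xᵢ,Xⱼ); the off-diagonal part of the true-score variance is the same as above.
True-score variance = [1.9²·3.5²·0.67 + 2²·18.8²·0.55 + 0.5²·12²·0.95] + 559.34 = 841.397 + 559.34 = 1400.74.
Reliability = 1400.74 / 2053.32 = 0.682.

0.682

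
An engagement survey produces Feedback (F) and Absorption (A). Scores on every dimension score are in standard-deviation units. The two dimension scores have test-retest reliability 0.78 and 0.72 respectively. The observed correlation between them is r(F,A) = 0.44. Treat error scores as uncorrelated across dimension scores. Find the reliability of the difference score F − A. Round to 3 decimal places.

Var(F−A) = 1 + 1 − 2·0.44 = 2 − 0.88 = 1.12.
With uncorrelated errors the cross-covariances are all true-score covariance, so they carry over unchanged; only the diagonal terms shrink to ρᵢσᵢ².
True-score variance = [0.78 + 0.72] − 0.88 = 1.5 − 0.88 = 0.62.
Reliability = 0.62 / 1.12 = 0.554.

0.554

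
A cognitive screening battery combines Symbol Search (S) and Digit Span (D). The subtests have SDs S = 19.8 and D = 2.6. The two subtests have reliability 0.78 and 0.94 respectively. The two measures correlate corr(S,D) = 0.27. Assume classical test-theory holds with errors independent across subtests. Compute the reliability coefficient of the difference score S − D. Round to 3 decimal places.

Var(S−D) = 19.8² + 2.6² − 2·19.8·2.6·0.27 = 398.8 − 27.7992 = 371.001.
Under uncorrelated errors the observed covariances equal the true-score covariances, so only the own-variance terms attenuate.
True-score variance = [19.8²·0.78 + 2.6²·0.94] − 27.7992 = 312.146 − 27.7992 = 284.346.
Reliability = 284.346 / 371.001 = 0.766.

0.766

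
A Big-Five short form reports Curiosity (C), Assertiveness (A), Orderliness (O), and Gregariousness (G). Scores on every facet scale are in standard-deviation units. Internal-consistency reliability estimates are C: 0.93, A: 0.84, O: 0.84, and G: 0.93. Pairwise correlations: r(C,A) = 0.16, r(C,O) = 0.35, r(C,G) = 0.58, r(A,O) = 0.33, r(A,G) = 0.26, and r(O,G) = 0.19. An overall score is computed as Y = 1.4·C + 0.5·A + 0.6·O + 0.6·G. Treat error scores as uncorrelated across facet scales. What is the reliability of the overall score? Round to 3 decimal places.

Var(Y) = 1.4² + 0.5² + 0.6² + 0.6² + 2·[0.7·0.16 + 0.84·0.35 + 0.84·0.58 + 0.3·0.33 + 0.3·0.26 + 0.36·0.19] = 2.93 + 2.2772 = 5.2072.
With uncorrelated errors the cross-covariances are all true-score covariance, so they carry over unchanged; only the diagonal terms shrink to ρᵢσᵢ².
True-score variance = [1.4²·0.93 + 0.5²·0.84 + 0.6²·0.84 + 0.6²·0.93] + 2.2772 = 2.67 + 2.2772 = 4.9472.
Reliability = 4.9472 / 5.2072 = 0.950.

0.950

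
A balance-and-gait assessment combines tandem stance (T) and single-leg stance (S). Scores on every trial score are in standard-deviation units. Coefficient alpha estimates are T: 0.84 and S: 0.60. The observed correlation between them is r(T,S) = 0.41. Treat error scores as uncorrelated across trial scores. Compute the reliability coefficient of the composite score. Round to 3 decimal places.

Var(T+S) = 2 + 2·[0.41] = 2 + 0.82 = 2.82.
With uncorrelated errors the cross-covariances are all true-score covariance, so they carry over unchanged; only the diagonal terms shrink to ρᵢσᵢ².
True-score variance = [0.84 + 0.60] + 0.82 = 1.44 + 0.82 = 2.26.
Reliability = 2.26 / 2.82 = 0.801.

0.801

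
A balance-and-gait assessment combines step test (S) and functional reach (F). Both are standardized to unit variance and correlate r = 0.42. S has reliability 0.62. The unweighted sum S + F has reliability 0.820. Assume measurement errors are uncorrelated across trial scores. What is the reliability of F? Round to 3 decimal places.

Var(S+F) = 2 + 2·0.42 = 2.840.
True-score variance = ρ_S + ρ_F + 2·0.42, so 0.820 = (0.62 + ρ_F + 0.84) / 2.840.
ρ_F = 0.820·2.840 − 0.62 − 0.84 = 0.869.

0.869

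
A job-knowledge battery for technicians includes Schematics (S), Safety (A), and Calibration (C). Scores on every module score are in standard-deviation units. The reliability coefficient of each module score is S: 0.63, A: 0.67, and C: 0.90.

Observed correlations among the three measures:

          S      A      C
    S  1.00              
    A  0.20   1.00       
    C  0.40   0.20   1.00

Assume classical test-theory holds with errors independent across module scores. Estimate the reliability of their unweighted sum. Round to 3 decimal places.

Var(S+A+C) = 3 + 2·[0.20 + 0.40 + 0.20] = 3 + 1.6 = 4.6.
Because errors are independent across components, Cov(Tᵢ,Tⱼ) = Cov(Xᵢ,Xⱼ); the off-diagonal part of the true-score variance is the same as above.
True-score variance = [0.63 + 0.67 + 0.90] + 1.6 = 2.2 + 1.6 = 3.8.
Reliability = 3.8 / 4.6 = 0.826.

0.826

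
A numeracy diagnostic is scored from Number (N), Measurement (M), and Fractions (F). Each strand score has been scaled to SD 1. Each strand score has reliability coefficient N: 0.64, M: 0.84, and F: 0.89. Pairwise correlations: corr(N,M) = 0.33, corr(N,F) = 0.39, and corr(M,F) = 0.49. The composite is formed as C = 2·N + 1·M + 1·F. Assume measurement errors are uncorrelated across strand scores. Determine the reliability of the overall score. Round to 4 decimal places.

0.8266

Var(C) = 2² + 1 + 1 + 2·[2·0.33 + 2·0.39 + 0.49] = 6 + 3.86 = 9.86.
Under uncorrelated errors the observed covariances equal the true-score covariances, so only the own-variance terms attenuate.
True-score variance = [2²·0.64 + 0.84 + 0.89] + 3.86 = 4.29 + 3.86 = 8.15.
Reliability = 8.15 / 9.86 = 0.8266.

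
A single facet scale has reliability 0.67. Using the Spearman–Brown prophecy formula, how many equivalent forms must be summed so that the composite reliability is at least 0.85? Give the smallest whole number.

k ≥ ρ*(1−ρ₁)/(ρ₁(1−ρ*)) = 0.85·0.33 / (0.67·0.15) = 2.791.
Smallest integer k = 3.

3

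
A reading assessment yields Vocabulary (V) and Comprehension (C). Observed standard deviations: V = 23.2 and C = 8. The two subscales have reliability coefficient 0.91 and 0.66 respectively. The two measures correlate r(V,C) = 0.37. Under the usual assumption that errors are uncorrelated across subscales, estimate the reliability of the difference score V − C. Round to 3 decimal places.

Var(V−C) = 23.2² + 8² − 2·23.2·8·0.37 = 602.24 − 137.344 = 464.896.
Because errors are independent across components, Cov(Tᵢ,Tⱼ) = Cov(Xᵢ,Xⱼ); the off-diagonal part of the true-score variance is the same as above.
True-score variance = [23.2²·0.91 + 8²·0.66] − 137.344 = 532.038 − 137.344 = 394.694.
Reliability = 394.694 / 464.896 = 0.849.

0.849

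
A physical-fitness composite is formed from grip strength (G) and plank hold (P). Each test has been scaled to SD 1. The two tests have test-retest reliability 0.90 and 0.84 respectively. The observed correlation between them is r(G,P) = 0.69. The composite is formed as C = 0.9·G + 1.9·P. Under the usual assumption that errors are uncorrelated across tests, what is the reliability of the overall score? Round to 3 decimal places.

Var(C) = 0.9² + 1.9² + 2·[1.71·0.69] = 4.42 + 2.3598 = 6.7798.
Under uncorrelated errors the observed covariances equal the true-score covariances, so only the own-variance terms attenuate.
True-score variance = [0.9²·0.90 + 1.9²·0.84] + 2.3598 = 3.7614 + 2.3598 = 6.1212.
Reliability = 6.1212 / 6.7798 = 0.903.

0.903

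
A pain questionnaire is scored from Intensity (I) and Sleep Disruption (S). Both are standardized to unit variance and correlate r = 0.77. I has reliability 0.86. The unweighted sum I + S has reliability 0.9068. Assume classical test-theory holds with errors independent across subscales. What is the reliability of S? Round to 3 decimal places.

0.810

Var(I+S) = 2 + 2·0.77 = 3.540.
True-score variance = ρ_I + ρ_S + 2·0.77, so 0.9068 = (0.86 + ρ_S + 1.54) / 3.540.
ρ_S = 0.9068·3.540 − 0.86 − 1.54 = 0.810.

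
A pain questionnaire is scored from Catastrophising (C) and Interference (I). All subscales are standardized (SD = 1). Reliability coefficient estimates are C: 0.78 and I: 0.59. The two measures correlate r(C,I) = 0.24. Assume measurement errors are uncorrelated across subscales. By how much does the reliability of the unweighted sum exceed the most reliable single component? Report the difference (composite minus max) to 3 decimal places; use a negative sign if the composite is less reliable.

-0.034

Var(sum) = 2 + 0.48 = 2.48; true-score variance = 1.37 + 0.48 = 1.85; composite reliability = 0.7460.
Max component reliability = 0.7800.
Difference = 0.7460 − 0.7800 = -0.034.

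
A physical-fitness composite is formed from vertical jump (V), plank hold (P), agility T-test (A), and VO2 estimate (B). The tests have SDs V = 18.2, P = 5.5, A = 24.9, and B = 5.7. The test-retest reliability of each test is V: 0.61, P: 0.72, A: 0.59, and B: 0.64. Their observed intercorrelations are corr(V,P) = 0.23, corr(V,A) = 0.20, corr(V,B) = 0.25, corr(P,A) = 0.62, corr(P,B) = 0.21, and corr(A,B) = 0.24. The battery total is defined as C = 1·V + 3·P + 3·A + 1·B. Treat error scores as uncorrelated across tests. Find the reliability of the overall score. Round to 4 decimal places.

Var(C) = 18.2² + 3²·5.5² + 3²·24.9² + 5.7² + 2·[3·18.2·5.5·0.23 + 3·18.2·24.9·0.20 + 18.2·5.7·0.25 + 9·5.5·24.9·0.62 + 3·5.5·5.7·0.21 + 3·24.9·5.7·0.24] = 6216.07 + 2506.07 = 8722.14.
With uncorrelated errors the cross-covariances are all true-score covariance, so they carry over unchanged; only the diagonal terms shrink to ρᵢσᵢ².
True-score variance = [18.2²·0.61 + 3²·5.5²·0.72 + 3²·24.9²·0.59 + 5.7²·0.64] + 2506.07 = 3711.12 + 2506.07 = 6217.19.
Reliability = 6217.19 / 8722.14 = 0.7128.

0.7128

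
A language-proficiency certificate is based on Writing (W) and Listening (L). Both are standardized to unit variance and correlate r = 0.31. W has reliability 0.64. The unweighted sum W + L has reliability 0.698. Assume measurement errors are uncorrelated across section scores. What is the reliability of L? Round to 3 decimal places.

0.569

Var(W+L) = 2 + 2·0.31 = 2.620.
True-score variance = ρ_W + ρ_L + 2·0.31, so 0.698 = (0.64 + ρ_L + 0.62) / 2.620.
ρ_L = 0.698·2.620 − 0.64 − 0.62 = 0.569.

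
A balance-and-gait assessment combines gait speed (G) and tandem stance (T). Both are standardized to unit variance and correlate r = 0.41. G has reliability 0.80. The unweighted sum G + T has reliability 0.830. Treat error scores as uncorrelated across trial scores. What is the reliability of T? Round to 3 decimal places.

0.721

Var(G+T) = 2 + 2·0.41 = 2.820.
True-score variance = ρ_G + ρ_T + 2·0.41, so 0.830 = (0.80 + ρ_T + 0.82) / 2.820.
ρ_T = 0.830·2.820 − 0.80 − 0.82 = 0.721.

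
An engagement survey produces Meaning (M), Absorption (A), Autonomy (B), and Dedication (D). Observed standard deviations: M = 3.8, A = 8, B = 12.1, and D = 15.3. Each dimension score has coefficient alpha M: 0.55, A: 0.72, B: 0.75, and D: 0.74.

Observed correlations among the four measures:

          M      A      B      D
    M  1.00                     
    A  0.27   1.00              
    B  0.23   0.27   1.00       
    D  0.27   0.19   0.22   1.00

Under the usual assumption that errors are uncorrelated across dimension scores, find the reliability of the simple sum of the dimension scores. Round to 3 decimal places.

Var(M+A+B+D) = 3.8² + 8² + 12.1² + 15.3² + 2·[3.8·8·0.27 + 3.8·12.1·0.23 + 3.8·15.3·0.27 + 8·12.1·0.27 + 8·15.3·0.19 + 12.1·15.3·0.22] = 458.94 + 249.204 = 708.144.
Under uncorrelated errors the observed covariances equal the true-score covariances, so only the own-variance terms attenuate.
True-score variance = [3.8²·0.55 + 8²·0.72 + 12.1²·0.75 + 15.3²·0.74] + 249.204 = 337.056 + 249.204 = 586.26.
Reliability = 586.26 / 708.144 = 0.828.

0.828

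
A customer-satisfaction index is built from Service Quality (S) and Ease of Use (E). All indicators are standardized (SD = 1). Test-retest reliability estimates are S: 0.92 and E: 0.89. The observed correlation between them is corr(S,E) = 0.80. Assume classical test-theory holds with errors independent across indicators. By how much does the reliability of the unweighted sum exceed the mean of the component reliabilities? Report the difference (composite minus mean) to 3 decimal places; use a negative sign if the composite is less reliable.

Var(sum) = 2 + 1.6 = 3.6; true-score variance = 1.81 + 1.6 = 3.41; composite reliability = 0.9472.
Mean component reliability = 0.9050.
Difference = 0.9472 − 0.9050 = 0.042.

0.042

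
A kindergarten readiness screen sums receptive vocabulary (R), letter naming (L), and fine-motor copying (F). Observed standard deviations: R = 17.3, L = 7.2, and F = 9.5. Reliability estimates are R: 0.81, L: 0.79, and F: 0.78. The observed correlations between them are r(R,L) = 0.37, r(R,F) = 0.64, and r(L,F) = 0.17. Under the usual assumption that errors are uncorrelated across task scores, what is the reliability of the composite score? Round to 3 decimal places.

0.886

Var(R+L+F) = 17.3² + 7.2² + 9.5² + 2·[17.3·7.2·0.37 + 17.3·9.5·0.64 + 7.2·9.5·0.17] = 441.38 + 325.798 = 767.178.
Under uncorrelated errors the observed covariances equal the true-score covariances, so only the own-variance terms attenuate.
True-score variance = [17.3²·0.81 + 7.2²·0.79 + 9.5²·0.78] + 325.798 = 353.774 + 325.798 = 679.572.
Reliability = 679.572 / 767.178 = 0.886.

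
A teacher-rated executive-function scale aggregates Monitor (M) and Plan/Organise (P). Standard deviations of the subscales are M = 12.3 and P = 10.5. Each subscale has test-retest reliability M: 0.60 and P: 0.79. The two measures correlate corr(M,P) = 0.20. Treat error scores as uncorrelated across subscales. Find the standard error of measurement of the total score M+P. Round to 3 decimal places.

Var(total) = 261.54 + 51.66 = 313.2.
True-score variance = 177.872 + 51.66 = 229.532, so reliability = 0.7329.
Error variance = 313.2 − 229.532 = 83.6685; SEM = √83.6685 = 9.147.

9.147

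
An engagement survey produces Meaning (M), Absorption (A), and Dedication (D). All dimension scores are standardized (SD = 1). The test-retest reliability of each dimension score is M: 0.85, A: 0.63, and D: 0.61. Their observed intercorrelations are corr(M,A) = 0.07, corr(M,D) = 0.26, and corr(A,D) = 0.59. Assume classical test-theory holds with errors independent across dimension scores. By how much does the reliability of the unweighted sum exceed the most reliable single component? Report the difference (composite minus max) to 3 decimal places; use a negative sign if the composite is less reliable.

Var(sum) = 3 + 1.84 = 4.84; true-score variance = 2.09 + 1.84 = 3.93; composite reliability = 0.8120.
Max component reliability = 0.8500.
Difference = 0.8120 − 0.8500 = -0.038.

-0.038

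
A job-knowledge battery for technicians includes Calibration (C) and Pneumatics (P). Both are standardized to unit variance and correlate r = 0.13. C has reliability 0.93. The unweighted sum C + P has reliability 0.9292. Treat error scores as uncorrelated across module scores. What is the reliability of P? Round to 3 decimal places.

Var(C+P) = 2 + 2·0.13 = 2.260.
True-score variance = ρ_C + ρ_P + 2·0.13, so 0.9292 = (0.93 + ρ_P + 0.26) / 2.260.
ρ_P = 0.9292·2.260 − 0.93 − 0.26 = 0.910.

0.910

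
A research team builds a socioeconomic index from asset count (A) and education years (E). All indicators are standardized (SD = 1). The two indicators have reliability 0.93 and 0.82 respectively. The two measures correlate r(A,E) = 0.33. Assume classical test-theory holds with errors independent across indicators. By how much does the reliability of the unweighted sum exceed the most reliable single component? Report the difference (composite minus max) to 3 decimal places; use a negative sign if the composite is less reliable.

Var(sum) = 2 + 0.66 = 2.66; true-score variance = 1.75 + 0.66 = 2.41; composite reliability = 0.9060.
Max component reliability = 0.9300.
Difference = 0.9060 − 0.9300 = -0.024.

-0.024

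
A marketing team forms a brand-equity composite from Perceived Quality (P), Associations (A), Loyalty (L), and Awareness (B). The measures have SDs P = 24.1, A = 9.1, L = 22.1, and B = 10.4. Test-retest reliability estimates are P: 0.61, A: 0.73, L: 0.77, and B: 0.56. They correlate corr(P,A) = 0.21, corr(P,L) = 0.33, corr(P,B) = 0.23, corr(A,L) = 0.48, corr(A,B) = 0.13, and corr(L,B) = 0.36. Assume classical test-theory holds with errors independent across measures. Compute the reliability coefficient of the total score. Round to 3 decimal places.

Var(P+A+L+B) = 24.1² + 9.1² + 22.1² + 10.4² + 2·[24.1·9.1·0.21 + 24.1·22.1·0.33 + 24.1·10.4·0.23 + 9.1·22.1·0.48 + 9.1·10.4·0.13 + 22.1·10.4·0.36] = 1260.19 + 942.084 = 2202.27.
Under uncorrelated errors the observed covariances equal the true-score covariances, so only the own-variance terms attenuate.
True-score variance = [24.1²·0.61 + 9.1²·0.73 + 22.1²·0.77 + 10.4²·0.56] + 942.084 = 851.391 + 942.084 = 1793.47.
Reliability = 1793.47 / 2202.27 = 0.814.

0.814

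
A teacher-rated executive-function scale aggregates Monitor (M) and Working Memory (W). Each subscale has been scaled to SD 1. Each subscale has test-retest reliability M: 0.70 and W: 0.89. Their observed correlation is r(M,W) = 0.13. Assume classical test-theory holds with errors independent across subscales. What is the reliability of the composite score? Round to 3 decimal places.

Var(M+W) = 2 + 2·[0.13] = 2 + 0.26 = 2.26.
Under uncorrelated errors the observed covariances equal the true-score covariances, so only the own-variance terms attenuate.
True-score variance = [0.70 + 0.89] + 0.26 = 1.59 + 0.26 = 1.85.
Reliability = 1.85 / 2.26 = 0.819.

0.819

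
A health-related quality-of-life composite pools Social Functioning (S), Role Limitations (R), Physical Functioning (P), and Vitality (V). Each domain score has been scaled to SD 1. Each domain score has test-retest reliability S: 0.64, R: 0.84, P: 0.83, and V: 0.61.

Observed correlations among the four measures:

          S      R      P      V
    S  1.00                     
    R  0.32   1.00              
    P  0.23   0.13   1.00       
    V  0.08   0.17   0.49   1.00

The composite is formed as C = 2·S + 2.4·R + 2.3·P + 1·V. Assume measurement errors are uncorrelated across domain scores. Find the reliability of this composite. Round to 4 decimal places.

Var(C) = 2² + 2.4² + 2.3² + 1 + 2·[4.8·0.32 + 4.6·0.23 + 2·0.08 + 5.52·0.13 + 2.4·0.17 + 2.3·0.49] = 16.05 + 10.0132 = 26.0632.
Because errors are independent across components, Cov(Tᵢ,Tⱼ) = Cov(Xᵢ,Xⱼ); the off-diagonal part of the true-score variance is the same as above.
True-score variance = [2²·0.64 + 2.4²·0.84 + 2.3²·0.83 + 0.61] + 10.0132 = 12.3991 + 10.0132 = 22.4123.
Reliability = 22.4123 / 26.0632 = 0.8599.

0.8599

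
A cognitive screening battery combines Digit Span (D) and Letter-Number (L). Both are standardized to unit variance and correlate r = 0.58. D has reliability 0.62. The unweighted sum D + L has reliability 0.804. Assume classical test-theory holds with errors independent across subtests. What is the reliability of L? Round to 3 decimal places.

Var(D+L) = 2 + 2·0.58 = 3.160.
True-score variance = ρ_D + ρ_L + 2·0.58, so 0.804 = (0.62 + ρ_L + 1.16) / 3.160.
ρ_L = 0.804·3.160 − 0.62 − 1.16 = 0.761.

0.761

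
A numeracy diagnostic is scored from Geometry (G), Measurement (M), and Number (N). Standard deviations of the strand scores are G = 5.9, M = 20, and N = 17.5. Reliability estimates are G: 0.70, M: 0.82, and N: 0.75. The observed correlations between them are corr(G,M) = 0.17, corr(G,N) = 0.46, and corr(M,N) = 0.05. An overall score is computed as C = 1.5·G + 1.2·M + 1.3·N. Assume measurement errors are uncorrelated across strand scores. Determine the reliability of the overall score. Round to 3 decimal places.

Var(C) = 1.5²·5.9² + 1.2²·20² + 1.3²·17.5² + 2·[1.8·5.9·20·0.17 + 1.95·5.9·17.5·0.46 + 1.56·20·17.5·0.05] = 1171.88 + 312.047 = 1483.93.
Under uncorrelated errors the observed covariances equal the true-score covariances, so only the own-variance terms attenuate.
True-score variance = [1.5²·5.9²·0.70 + 1.2²·20²·0.82 + 1.3²·17.5²·0.75] + 312.047 = 915.318 + 312.047 = 1227.36.
Reliability = 1227.36 / 1483.93 = 0.827.

0.827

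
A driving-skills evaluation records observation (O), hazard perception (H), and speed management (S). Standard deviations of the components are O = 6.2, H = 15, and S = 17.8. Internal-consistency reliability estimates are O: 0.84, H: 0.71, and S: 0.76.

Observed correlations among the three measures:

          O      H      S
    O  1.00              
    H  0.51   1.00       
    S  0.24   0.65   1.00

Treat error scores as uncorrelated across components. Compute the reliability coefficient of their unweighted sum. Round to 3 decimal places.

0.863

Var(O+H+S) = 6.2² + 15² + 17.8² + 2·[6.2·15·0.51 + 6.2·17.8·0.24 + 15·17.8·0.65] = 580.28 + 494.933 = 1075.21.
Under uncorrelated errors the observed covariances equal the true-score covariances, so only the own-variance terms attenuate.
True-score variance = [6.2²·0.84 + 15²·0.71 + 17.8²·0.76] + 494.933 = 432.838 + 494.933 = 927.771.
Reliability = 927.771 / 1075.21 = 0.863.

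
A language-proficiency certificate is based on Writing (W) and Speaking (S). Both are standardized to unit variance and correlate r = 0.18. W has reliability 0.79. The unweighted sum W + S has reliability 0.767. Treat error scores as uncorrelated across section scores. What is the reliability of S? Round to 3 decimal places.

0.660

Var(W+S) = 2 + 2·0.18 = 2.360.
True-score variance = ρ_W + ρ_S + 2·0.18, so 0.767 = (0.79 + ρ_S + 0.36) / 2.360.
ρ_S = 0.767·2.360 − 0.79 − 0.36 = 0.660.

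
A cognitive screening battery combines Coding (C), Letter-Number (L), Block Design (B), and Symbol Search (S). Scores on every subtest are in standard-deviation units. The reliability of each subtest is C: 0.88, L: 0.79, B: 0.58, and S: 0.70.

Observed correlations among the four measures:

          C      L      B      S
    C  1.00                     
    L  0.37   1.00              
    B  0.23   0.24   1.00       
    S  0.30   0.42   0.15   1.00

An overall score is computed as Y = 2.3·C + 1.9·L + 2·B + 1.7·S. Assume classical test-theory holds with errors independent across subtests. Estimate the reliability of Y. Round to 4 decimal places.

0.8643

Var(Y) = 2.3² + 1.9² + 2² + 1.7² + 2·[4.37·0.37 + 4.6·0.23 + 3.91·0.30 + 3.8·0.24 + 3.23·0.42 + 3.4·0.15] = 15.79 + 13.253 = 29.043.
Because errors are independent across components, Cov(Tᵢ,Tⱼ) = Cov(Xᵢ,Xⱼ); the off-diagonal part of the true-score variance is the same as above.
True-score variance = [2.3²·0.88 + 1.9²·0.79 + 2²·0.58 + 1.7²·0.70] + 13.253 = 11.8501 + 13.253 = 25.1031.
Reliability = 25.1031 / 29.043 = 0.8643.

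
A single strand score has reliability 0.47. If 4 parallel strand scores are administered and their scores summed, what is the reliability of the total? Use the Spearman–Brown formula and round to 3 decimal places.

0.780

ρ_k = kρ / (1 + (k−1)ρ) = 4·0.47 / (1 + 3·0.47) = 1.880 / 2.410 = 0.780.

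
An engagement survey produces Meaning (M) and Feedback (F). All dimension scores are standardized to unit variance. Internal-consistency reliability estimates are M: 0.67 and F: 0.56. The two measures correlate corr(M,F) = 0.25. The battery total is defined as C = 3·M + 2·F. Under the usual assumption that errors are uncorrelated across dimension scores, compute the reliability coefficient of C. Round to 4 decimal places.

0.7044

Var(C) = 3² + 2² + 2·[6·0.25] = 13 + 3 = 16.
With uncorrelated errors the cross-covariances are all true-score covariance, so they carry over unchanged; only the diagonal terms shrink to ρᵢσᵢ².
True-score variance = [3²·0.67 + 2²·0.56] + 3 = 8.27 + 3 = 11.27.
Reliability = 11.27 / 16 = 0.7044.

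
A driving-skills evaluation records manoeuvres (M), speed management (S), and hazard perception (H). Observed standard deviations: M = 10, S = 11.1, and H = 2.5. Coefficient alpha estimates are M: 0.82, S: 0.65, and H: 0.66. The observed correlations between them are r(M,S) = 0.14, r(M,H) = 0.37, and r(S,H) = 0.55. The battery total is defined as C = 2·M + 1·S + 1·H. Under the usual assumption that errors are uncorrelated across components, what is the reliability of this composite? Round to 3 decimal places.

0.822

Var(C) = 2²·10² + 11.1² + 2.5² + 2·[2·10·11.1·0.14 + 2·10·2.5·0.37 + 11.1·2.5·0.55] = 529.46 + 129.685 = 659.145.
Because errors are independent across components, Cov(Tᵢ,Tⱼ) = Cov(Xᵢ,Xⱼ); the off-diagonal part of the true-score variance is the same as above.
True-score variance = [2²·10²·0.82 + 11.1²·0.65 + 2.5²·0.66] + 129.685 = 412.212 + 129.685 = 541.897.
Reliability = 541.897 / 659.145 = 0.822.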